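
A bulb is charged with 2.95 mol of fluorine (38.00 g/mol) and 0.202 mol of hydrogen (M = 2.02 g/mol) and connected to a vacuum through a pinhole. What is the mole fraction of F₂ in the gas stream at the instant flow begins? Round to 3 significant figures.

0.771

Effusion rate of each component ∝ n_i/√M_i (partial pressure × 1/√M).
Mole fraction of F₂ in the effusate = (n_F₂/√M_F₂) / (n_F₂/√M_F₂ + n_H₂/√M_H₂)
= (2.95/√38.00) / (2.95/√38.00 + 0.202/√2.02) = 0.4786/(0.4786 + 0.1421) = 0.771.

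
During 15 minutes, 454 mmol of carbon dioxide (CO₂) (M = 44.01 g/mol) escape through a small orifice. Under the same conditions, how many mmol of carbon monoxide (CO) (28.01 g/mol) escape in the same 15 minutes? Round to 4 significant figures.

569.1 mmol

By Graham's law, rate_CO/rate_CO₂ = √(M_CO₂/M_CO) = √(44.01/28.01) = √1.571 = 1.253.
So the amount for CO is 454 × 1.253 = 569.1 mmol.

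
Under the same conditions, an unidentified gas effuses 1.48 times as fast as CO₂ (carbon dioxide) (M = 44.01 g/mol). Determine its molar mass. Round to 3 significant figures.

By Graham's law, rate_X/rate_CO₂ = √(M_CO₂/M_X).
1.48 = √(44.01/M_X)
M_X = 44.01 / 1.48² = 44.01 / 2.190 = 20.1 g/mol

20.1 g/mol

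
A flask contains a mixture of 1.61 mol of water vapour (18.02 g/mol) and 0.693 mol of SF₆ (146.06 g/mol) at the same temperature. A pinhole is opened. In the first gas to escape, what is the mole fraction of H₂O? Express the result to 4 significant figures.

0.8687

Each component's effusion rate ∝ (its partial pressure)·(1/√M) ∝ n_i/√M_i.
So x_H₂O in the escaping gas = (n_H₂O/√M_H₂O) / Σ(n_i/√M_i)
= (1.61/√18.02) / (1.61/√18.02 + 0.693/√146.06) = 0.3793/(0.3793 + 0.05734) = 0.8687.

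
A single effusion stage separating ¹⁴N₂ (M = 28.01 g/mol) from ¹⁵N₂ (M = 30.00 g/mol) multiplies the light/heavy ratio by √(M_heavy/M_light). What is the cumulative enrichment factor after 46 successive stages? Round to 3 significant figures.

After 46 stages the ratio has grown by (√(30.00/28.01))^46 = (30.00/28.01)^(46/2).
= 1.07105^23 = 4.85.

4.85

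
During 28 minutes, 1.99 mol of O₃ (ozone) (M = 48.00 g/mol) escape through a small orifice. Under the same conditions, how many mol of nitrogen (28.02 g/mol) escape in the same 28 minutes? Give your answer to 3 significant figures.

2.60 mol

Graham's law gives rate_N₂/rate_O₃ = √(M_O₃/M_N₂) = √(48.00/28.02) = √1.713 = 1.309.
So the amount for N₂ is 1.99 × 1.309 = 2.60 mol.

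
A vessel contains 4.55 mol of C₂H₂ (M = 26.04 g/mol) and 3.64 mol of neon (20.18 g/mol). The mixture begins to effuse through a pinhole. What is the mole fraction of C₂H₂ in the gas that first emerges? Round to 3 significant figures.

0.524

Effusion rate of each component ∝ n_i/√M_i (partial pressure × 1/√M).
So x_C₂H₂ in the escaping gas = (n_C₂H₂/√M_C₂H₂) / Σ(n_i/√M_i)
= (4.55/√26.04) / (4.55/√26.04 + 3.64/√20.18) = 0.8916/(0.8916 + 0.8103) = 0.524.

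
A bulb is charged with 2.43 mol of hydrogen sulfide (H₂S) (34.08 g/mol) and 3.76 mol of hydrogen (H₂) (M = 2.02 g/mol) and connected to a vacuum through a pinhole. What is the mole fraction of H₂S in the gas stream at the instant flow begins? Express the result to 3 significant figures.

Effusion rate of each component ∝ n_i/√M_i (partial pressure × 1/√M).
So x_H₂S in the escaping gas = (n_H₂S/√M_H₂S) / Σ(n_i/√M_i)
= (2.43/√34.08) / (2.43/√34.08 + 3.76/√2.02) = 0.4163/(0.4163 + 2.646) = 0.136.

0.136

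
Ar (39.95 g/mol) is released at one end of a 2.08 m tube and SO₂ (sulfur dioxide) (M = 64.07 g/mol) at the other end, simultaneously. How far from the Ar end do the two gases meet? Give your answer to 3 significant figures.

1.16 m

The fronts meet when d_Ar + d_SO₂ = L with d_Ar/d_SO₂ = √(M_SO₂/M_Ar) (Graham's law). Here √(M_SO₂/M_Ar) = √(64.07/39.95) = 1.266.
With d_Ar + d_SO₂ = 2.08 m, d_SO₂ = 2.08/(1 + 1.266) = 0.9178 m.
d_Ar = 2.08 − 0.9178 = 1.16 m.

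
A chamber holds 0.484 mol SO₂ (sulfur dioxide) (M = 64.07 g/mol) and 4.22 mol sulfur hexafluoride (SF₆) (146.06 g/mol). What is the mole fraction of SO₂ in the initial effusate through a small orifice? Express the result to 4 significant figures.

0.1476

Rate_i ∝ x_i/√M_i (Graham's law weighted by mole fraction), so the effusate composition follows n_i/√M_i.
x_SO₂(eff) = (n_SO₂/√M_SO₂) / (n_SO₂/√M_SO₂ + n_SF₆/√M_SF₆)
= (0.484/√64.07) / (0.484/√64.07 + 4.22/√146.06) = 0.06047/(0.06047 + 0.3492) = 0.1476.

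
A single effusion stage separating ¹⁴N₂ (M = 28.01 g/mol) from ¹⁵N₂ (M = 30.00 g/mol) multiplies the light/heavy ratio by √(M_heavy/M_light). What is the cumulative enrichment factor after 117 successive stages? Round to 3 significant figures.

The single-stage factor is √(M_heavy/M_light), so 117 stages give [√(30.00/28.01)]^117 = (30.00/28.01)^(117/2).
= 1.07105^(117/2) = 55.4.

55.4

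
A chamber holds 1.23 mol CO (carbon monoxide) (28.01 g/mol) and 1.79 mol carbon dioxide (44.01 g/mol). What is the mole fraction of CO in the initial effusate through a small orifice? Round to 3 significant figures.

0.463

The effusion rate of species i is ∝ p_i/√M_i ∝ n_i/√M_i.
Mole fraction of CO in the effusate = (n_CO/√M_CO) / (n_CO/√M_CO + n_CO₂/√M_CO₂)
= (1.23/√28.01) / (1.23/√28.01 + 1.79/√44.01) = 0.2324/(0.2324 + 0.2698) = 0.463.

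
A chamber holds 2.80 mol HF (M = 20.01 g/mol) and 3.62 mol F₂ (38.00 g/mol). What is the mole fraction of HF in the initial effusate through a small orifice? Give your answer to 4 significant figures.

Effusion rate of each component ∝ n_i/√M_i (partial pressure × 1/√M).
So x_HF in the escaping gas = (n_HF/√M_HF) / Σ(n_i/√M_i)
= (2.80/√20.01) / (2.80/√20.01 + 3.62/√38.00) = 0.6259/(0.6259 + 0.5872) = 0.5160.

0.5160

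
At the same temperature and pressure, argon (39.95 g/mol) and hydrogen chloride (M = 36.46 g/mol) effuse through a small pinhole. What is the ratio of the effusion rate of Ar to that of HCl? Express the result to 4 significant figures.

0.9553

Graham's law gives rate_Ar/rate_HCl = √(M_HCl/M_Ar) = √(36.46/39.95) = √0.9126 = 0.9553.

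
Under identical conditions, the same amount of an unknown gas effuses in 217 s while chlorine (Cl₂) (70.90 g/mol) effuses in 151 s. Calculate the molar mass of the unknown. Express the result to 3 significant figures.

146 g/mol

By Graham's law, t_X/t_Cl₂ = √(M_X/M_Cl₂).
217/151 = 1.437 = √(M_X/70.90)
M_X = 70.90 × 1.437² = 70.90 × 2.065 = 146 g/mol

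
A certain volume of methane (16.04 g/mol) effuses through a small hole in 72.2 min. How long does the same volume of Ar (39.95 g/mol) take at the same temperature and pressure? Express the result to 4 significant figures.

By Graham's law, t_Ar/t_CH₄ = √(M_Ar/M_CH₄) = √(39.95/16.04) = √2.491 = 1.578.
So the time for Ar is 72.2 × 1.578 = 113.9 min.

113.9 min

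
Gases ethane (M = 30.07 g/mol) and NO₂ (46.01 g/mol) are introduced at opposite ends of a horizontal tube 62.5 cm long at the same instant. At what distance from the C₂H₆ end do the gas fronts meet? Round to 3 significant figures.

34.6 cm

The fronts meet when d_C₂H₆ + d_NO₂ = L with d_C₂H₆/d_NO₂ = √(M_NO₂/M_C₂H₆) (Graham's law). Here √(M_NO₂/M_C₂H₆) = √(46.01/30.07) = 1.237.
With d_C₂H₆ + d_NO₂ = 62.5 cm, d_NO₂ = 62.5/(1 + 1.237) = 27.94 cm.
d_C₂H₆ = 62.5 − 27.94 = 34.6 cm.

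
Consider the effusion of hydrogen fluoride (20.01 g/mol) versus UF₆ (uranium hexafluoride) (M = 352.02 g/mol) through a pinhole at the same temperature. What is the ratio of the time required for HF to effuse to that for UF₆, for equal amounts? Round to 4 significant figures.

0.2384

Since effusion rate ∝ 1/√M, t_HF/t_UF₆ = √(M_HF/M_UF₆) = √(20.01/352.02) = √0.05684 = 0.2384.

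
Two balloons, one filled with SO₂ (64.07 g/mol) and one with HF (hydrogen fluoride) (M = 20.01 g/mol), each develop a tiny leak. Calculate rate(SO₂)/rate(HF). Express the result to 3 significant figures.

Graham's law gives rate_SO₂/rate_HF = √(M_HF/M_SO₂) = √(20.01/64.07) = √0.3123 = 0.559.

0.559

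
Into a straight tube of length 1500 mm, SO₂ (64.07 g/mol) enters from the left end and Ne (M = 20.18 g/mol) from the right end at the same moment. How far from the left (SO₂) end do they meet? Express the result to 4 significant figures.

539.2 mm

Graham's law gives d_SO₂/d_Ne = rate_SO₂/rate_Ne = √(M_Ne/M_SO₂) = √(20.18/64.07) = 0.5612.
With d_SO₂ + d_Ne = 1500 mm, d_Ne = 1500/(1 + 0.5612) = 960.8 mm.
d_SO₂ = 1500 − 960.8 = 539.2 mm.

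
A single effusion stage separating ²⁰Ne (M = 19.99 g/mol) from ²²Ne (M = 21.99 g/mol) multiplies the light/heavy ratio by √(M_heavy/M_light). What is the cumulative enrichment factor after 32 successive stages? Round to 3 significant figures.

4.60

The single-stage factor is √(M_heavy/M_light), so 32 stages give [√(21.99/19.99)]^32 = (21.99/19.99)^(32/2).
= 1.10005^16 = 4.60.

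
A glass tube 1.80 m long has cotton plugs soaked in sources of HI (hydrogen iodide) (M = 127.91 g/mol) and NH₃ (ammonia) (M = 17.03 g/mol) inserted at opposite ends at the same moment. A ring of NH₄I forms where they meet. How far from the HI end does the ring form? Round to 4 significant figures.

The fronts meet when d_HI + d_NH₃ = L with d_HI/d_NH₃ = √(M_NH₃/M_HI) (Graham's law). Here √(M_NH₃/M_HI) = √(17.03/127.91) = 0.3649.
With d_HI + d_NH₃ = 1.80 m, d_NH₃ = 1.80/(1 + 0.3649) = 1.319 m.
d_HI = 1.80 − 1.319 = 0.4812 m.

0.4812 m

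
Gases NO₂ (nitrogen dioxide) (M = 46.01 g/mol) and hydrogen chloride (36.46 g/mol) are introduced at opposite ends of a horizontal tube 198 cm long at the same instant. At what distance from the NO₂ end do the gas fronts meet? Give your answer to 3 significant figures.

The fronts meet when d_NO₂ + d_HCl = L with d_NO₂/d_HCl = √(M_HCl/M_NO₂) (Graham's law). Here √(M_HCl/M_NO₂) = √(36.46/46.01) = 0.8902.
With d_NO₂ + d_HCl = 198 cm, d_HCl = 198/(1 + 0.8902) = 104.8 cm.
d_NO₂ = 198 − 104.8 = 93.2 cm.

93.2 cm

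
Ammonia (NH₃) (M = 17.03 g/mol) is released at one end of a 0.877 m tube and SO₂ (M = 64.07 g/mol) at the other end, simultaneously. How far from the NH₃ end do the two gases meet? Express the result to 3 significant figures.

0.579 m

The fronts meet when d_NH₃ + d_SO₂ = L with d_NH₃/d_SO₂ = √(M_SO₂/M_NH₃) (Graham's law). Here √(M_SO₂/M_NH₃) = √(64.07/17.03) = 1.940.
With d_NH₃ + d_SO₂ = 0.877 m, d_SO₂ = 0.877/(1 + 1.940) = 0.2983 m.
d_NH₃ = 0.877 − 0.2983 = 0.579 m.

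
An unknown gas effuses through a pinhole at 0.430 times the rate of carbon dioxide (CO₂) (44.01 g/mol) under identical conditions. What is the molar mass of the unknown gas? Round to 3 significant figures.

238 g/mol

From Graham's law, rate_X/rate_CO₂ = √(M_CO₂/M_X).
0.430 = √(44.01/M_X)
M_X = 44.01 / 0.430² = 44.01 / 0.1849 = 238 g/mol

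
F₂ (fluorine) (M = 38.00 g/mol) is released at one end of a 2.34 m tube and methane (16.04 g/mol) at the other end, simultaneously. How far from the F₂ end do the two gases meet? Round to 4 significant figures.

The fronts meet when d_F₂ + d_CH₄ = L with d_F₂/d_CH₄ = √(M_CH₄/M_F₂) (Graham's law). Here √(M_CH₄/M_F₂) = √(16.04/38.00) = 0.6497.
With d_F₂ + d_CH₄ = 2.34 m, d_CH₄ = 2.34/(1 + 0.6497) = 1.418 m.
d_F₂ = 2.34 − 1.418 = 0.9216 m.

0.9216 m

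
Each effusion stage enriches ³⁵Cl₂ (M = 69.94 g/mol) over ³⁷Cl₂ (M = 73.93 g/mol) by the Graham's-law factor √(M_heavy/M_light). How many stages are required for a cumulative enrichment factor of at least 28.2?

Single-stage factor α = √(73.93/69.94), so ln α = ½ ln(1.05705) = 0.02774.
Need α^N ≥ 28.2 ⇒ N ≥ ln(28.2) / ln α = 3.339 / 0.02774 = 120.38.
Minimum whole number of stages: N = 121.

121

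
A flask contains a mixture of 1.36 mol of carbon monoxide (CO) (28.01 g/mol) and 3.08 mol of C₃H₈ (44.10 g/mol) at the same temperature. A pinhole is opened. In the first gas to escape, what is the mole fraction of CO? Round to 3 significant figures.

Rate_i ∝ x_i/√M_i (Graham's law weighted by mole fraction), so the effusate composition follows n_i/√M_i.
So x_CO in the escaping gas = (n_CO/√M_CO) / Σ(n_i/√M_i)
= (1.36/√28.01) / (1.36/√28.01 + 3.08/√44.10) = 0.2570/(0.2570 + 0.4638) = 0.357.

0.357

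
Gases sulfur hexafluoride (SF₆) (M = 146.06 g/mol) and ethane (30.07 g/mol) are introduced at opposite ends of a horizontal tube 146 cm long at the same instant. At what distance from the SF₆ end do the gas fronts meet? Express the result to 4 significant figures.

Graham's law gives d_SF₆/d_C₂H₆ = rate_SF₆/rate_C₂H₆ = √(M_C₂H₆/M_SF₆) = √(30.07/146.06) = 0.4537.
With d_SF₆ + d_C₂H₆ = 146 cm, d_C₂H₆ = 146/(1 + 0.4537) = 100.4 cm.
d_SF₆ = 146 − 100.4 = 45.57 cm.

45.57 cm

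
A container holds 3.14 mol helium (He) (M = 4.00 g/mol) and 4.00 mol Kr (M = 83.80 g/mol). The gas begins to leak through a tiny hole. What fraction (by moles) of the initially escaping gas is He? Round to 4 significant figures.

The effusion rate of species i is ∝ p_i/√M_i ∝ n_i/√M_i.
So x_He in the escaping gas = (n_He/√M_He) / Σ(n_i/√M_i)
= (3.14/√4.00) / (3.14/√4.00 + 4.00/√83.80) = 1.570/(1.570 + 0.4370) = 0.7823.

0.7823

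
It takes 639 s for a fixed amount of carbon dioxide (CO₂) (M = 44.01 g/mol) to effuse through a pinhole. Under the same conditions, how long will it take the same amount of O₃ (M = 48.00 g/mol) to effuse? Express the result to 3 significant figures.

667 s

Graham's law gives t_O₃/t_CO₂ = √(M_O₃/M_CO₂) = √(48.00/44.01) = √1.091 = 1.044.
So the time for O₃ is 639 × 1.044 = 667 s.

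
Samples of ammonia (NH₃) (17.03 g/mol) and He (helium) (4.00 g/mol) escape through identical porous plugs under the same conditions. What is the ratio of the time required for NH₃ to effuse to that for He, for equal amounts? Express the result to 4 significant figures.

From Graham's law, t_NH₃/t_He = √(M_NH₃/M_He) = √(17.03/4.00) = √4.258 = 2.063.

2.063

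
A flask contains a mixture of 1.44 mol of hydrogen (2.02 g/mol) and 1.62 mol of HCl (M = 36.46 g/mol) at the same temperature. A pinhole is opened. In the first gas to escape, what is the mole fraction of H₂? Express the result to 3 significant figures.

0.791

Effusion rate of each component ∝ n_i/√M_i (partial pressure × 1/√M).
So x_H₂ in the escaping gas = (n_H₂/√M_H₂) / Σ(n_i/√M_i)
= (1.44/√2.02) / (1.44/√2.02 + 1.62/√36.46) = 1.013/(1.013 + 0.2683) = 0.791.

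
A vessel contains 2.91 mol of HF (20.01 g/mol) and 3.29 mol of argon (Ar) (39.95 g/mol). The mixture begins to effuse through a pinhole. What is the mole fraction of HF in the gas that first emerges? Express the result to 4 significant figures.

0.5555

Rate_i ∝ x_i/√M_i (Graham's law weighted by mole fraction), so the effusate composition follows n_i/√M_i.
x_HF(eff) = (n_HF/√M_HF) / (n_HF/√M_HF + n_Ar/√M_Ar)
= (2.91/√20.01) / (2.91/√20.01 + 3.29/√39.95) = 0.6505/(0.6505 + 0.5205) = 0.5555.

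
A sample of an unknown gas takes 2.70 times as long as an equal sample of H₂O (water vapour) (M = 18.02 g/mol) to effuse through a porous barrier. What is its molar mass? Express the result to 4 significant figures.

By Graham's law, t_X/t_H₂O = √(M_X/M_H₂O).
2.70 = √(M_X/18.02)
M_X = 18.02 × 2.70² = 18.02 × 7.290 = 131.4 g/mol

131.4 g/mol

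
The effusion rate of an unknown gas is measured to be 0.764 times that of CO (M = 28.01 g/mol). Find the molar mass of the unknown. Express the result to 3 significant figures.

48.0 g/mol

By Graham's law, rate_X/rate_CO = √(M_CO/M_X).
0.764 = √(28.01/M_X)
M_X = 28.01 / 0.764² = 28.01 / 0.5837 = 48.0 g/mol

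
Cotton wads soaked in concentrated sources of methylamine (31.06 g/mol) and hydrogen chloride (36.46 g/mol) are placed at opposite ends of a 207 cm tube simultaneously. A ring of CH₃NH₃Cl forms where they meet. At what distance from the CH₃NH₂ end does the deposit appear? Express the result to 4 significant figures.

107.6 cm

Distances travelled in equal time are proportional to diffusion rates, so d_CH₃NH₂/d_HCl = √(M_HCl/M_CH₃NH₂) = √(36.46/31.06) = 1.083.
With d_CH₃NH₂ + d_HCl = 207 cm, d_HCl = 207/(1 + 1.083) = 99.35 cm.
d_CH₃NH₂ = 207 − 99.35 = 107.6 cm.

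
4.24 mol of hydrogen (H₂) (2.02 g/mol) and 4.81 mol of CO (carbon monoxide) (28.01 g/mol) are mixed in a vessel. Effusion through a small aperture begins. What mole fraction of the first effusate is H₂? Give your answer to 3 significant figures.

The effusion rate of species i is ∝ p_i/√M_i ∝ n_i/√M_i.
x_H₂(eff) = (n_H₂/√M_H₂) / (n_H₂/√M_H₂ + n_CO/√M_CO)
= (4.24/√2.02) / (4.24/√2.02 + 4.81/√28.01) = 2.983/(2.983 + 0.9088) = 0.766.

0.766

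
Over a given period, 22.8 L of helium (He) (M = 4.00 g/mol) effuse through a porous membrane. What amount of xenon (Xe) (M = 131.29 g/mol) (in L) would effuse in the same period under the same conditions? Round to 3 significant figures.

3.98 L

Using Graham's law: rate_Xe/rate_He = √(M_He/M_Xe) = √(4.00/131.29) = √0.03047 = 0.1745.
So the volume for Xe is 22.8 × 0.1745 = 3.98 L.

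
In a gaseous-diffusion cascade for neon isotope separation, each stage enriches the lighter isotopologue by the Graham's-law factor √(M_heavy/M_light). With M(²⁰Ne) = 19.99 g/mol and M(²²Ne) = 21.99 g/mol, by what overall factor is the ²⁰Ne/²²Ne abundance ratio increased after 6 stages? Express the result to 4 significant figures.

1.331

The single-stage factor is √(M_heavy/M_light), so 6 stages give [√(21.99/19.99)]^6 = (21.99/19.99)^(6/2).
= 1.10005^3 = 1.331.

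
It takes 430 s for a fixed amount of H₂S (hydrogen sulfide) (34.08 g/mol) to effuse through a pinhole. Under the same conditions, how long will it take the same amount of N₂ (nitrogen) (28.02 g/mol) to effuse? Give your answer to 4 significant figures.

389.9 s

By Graham's law, t_N₂/t_H₂S = √(M_N₂/M_H₂S) = √(28.02/34.08) = √0.8222 = 0.9067.
So the time for N₂ is 430 × 0.9067 = 389.9 s.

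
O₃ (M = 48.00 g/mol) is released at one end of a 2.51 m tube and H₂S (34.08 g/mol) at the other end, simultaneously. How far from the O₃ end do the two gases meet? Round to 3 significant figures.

1.15 m

Distances travelled in equal time are proportional to diffusion rates, so d_O₃/d_H₂S = √(M_H₂S/M_O₃) = √(34.08/48.00) = 0.8426.
With d_O₃ + d_H₂S = 2.51 m, d_H₂S = 2.51/(1 + 0.8426) = 1.362 m.
d_O₃ = 2.51 − 1.362 = 1.15 m.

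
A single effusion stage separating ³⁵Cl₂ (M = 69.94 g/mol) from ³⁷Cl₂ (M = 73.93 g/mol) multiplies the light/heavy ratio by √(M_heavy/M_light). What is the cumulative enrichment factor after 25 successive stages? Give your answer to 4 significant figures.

2.001

The single-stage factor is √(M_heavy/M_light), so 25 stages give [√(73.93/69.94)]^25 = (73.93/69.94)^(25/2).
= 1.05705^(25/2) = 2.001.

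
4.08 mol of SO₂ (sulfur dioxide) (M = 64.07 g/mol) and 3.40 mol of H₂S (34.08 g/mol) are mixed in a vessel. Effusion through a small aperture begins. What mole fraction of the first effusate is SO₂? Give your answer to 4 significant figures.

Each component's effusion rate ∝ (its partial pressure)·(1/√M) ∝ n_i/√M_i.
So x_SO₂ in the escaping gas = (n_SO₂/√M_SO₂) / Σ(n_i/√M_i)
= (4.08/√64.07) / (4.08/√64.07 + 3.40/√34.08) = 0.5097/(0.5097 + 0.5824) = 0.4667.

0.4667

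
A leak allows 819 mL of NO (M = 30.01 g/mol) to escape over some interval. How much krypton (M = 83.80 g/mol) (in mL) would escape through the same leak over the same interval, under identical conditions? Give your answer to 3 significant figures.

490 mL

Since effusion rate ∝ 1/√M, rate_Kr/rate_NO = √(M_NO/M_Kr) = √(30.01/83.80) = √0.3581 = 0.5984.
So the volume for Kr is 819 × 0.5984 = 490 mL.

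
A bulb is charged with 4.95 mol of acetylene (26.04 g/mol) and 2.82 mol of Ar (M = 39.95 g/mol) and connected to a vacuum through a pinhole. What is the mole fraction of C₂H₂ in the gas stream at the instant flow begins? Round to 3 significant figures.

Effusion rate of each component ∝ n_i/√M_i (partial pressure × 1/√M).
Mole fraction of C₂H₂ in the effusate = (n_C₂H₂/√M_C₂H₂) / (n_C₂H₂/√M_C₂H₂ + n_Ar/√M_Ar)
= (4.95/√26.04) / (4.95/√26.04 + 2.82/√39.95) = 0.9700/(0.9700 + 0.4462) = 0.685.

0.685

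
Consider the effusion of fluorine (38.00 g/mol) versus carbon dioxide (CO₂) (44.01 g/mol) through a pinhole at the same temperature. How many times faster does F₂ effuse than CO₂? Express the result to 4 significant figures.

Since effusion rate ∝ 1/√M, rate_F₂/rate_CO₂ = √(M_CO₂/M_F₂) = √(44.01/38.00) = √1.158 = 1.076.

1.076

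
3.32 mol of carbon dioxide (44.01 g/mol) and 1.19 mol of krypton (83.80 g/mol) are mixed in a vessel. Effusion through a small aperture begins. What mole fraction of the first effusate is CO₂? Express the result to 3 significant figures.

The effusion rate of species i is ∝ p_i/√M_i ∝ n_i/√M_i.
Mole fraction of CO₂ in the effusate = (n_CO₂/√M_CO₂) / (n_CO₂/√M_CO₂ + n_Kr/√M_Kr)
= (3.32/√44.01) / (3.32/√44.01 + 1.19/√83.80) = 0.5005/(0.5005 + 0.1300) = 0.794.

0.794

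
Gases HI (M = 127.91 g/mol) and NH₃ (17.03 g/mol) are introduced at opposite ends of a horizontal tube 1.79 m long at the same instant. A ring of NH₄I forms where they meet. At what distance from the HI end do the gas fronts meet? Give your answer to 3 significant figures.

0.479 m

Distances travelled in equal time are proportional to diffusion rates, so d_HI/d_NH₃ = √(M_NH₃/M_HI) = √(17.03/127.91) = 0.3649.
With d_HI + d_NH₃ = 1.79 m, d_NH₃ = 1.79/(1 + 0.3649) = 1.311 m.
d_HI = 1.79 − 1.311 = 0.479 m.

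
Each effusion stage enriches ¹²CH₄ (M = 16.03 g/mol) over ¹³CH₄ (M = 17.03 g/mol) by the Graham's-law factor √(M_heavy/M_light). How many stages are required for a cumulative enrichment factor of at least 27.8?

Per stage α = (17.03/16.03)^(1/2) = 1.06238^0.5, giving ln α = 0.03026.
Need α^N ≥ 27.8 ⇒ N ≥ ln(27.8) / ln α = 3.325 / 0.03026 = 109.89.
So at least 110 stages are needed.

110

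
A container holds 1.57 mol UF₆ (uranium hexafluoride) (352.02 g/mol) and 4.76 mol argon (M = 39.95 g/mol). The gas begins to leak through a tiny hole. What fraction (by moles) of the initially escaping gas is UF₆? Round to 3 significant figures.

The effusion rate of species i is ∝ p_i/√M_i ∝ n_i/√M_i.
So x_UF₆ in the escaping gas = (n_UF₆/√M_UF₆) / Σ(n_i/√M_i)
= (1.57/√352.02) / (1.57/√352.02 + 4.76/√39.95) = 0.08368/(0.08368 + 0.7531) = 0.100.

0.100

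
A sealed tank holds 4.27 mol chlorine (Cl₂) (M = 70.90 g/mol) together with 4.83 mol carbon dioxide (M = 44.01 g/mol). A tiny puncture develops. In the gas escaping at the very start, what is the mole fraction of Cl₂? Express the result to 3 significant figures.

0.411

The effusion rate of species i is ∝ p_i/√M_i ∝ n_i/√M_i.
x_Cl₂(eff) = (n_Cl₂/√M_Cl₂) / (n_Cl₂/√M_Cl₂ + n_CO₂/√M_CO₂)
= (4.27/√70.90) / (4.27/√70.90 + 4.83/√44.01) = 0.5071/(0.5071 + 0.7281) = 0.411.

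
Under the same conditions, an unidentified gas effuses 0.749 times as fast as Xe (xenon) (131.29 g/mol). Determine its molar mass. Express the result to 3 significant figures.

Using Graham's law: rate_X/rate_Xe = √(M_Xe/M_X).
0.749 = √(131.29/M_X)
M_X = 131.29 / 0.749² = 131.29 / 0.5610 = 234 g/mol

234 g/mol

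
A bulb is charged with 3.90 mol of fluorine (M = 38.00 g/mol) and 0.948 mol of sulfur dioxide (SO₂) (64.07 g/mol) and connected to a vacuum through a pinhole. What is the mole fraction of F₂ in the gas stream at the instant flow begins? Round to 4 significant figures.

0.8423

Rate_i ∝ x_i/√M_i (Graham's law weighted by mole fraction), so the effusate composition follows n_i/√M_i.
So x_F₂ in the escaping gas = (n_F₂/√M_F₂) / Σ(n_i/√M_i)
= (3.90/√38.00) / (3.90/√38.00 + 0.948/√64.07) = 0.6327/(0.6327 + 0.1184) = 0.8423.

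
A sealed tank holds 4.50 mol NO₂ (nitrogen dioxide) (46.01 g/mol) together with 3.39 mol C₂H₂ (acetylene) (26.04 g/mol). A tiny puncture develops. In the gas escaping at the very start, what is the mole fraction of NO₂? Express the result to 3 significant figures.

Each component's effusion rate ∝ (its partial pressure)·(1/√M) ∝ n_i/√M_i.
x_NO₂(eff) = (n_NO₂/√M_NO₂) / (n_NO₂/√M_NO₂ + n_C₂H₂/√M_C₂H₂)
= (4.50/√46.01) / (4.50/√46.01 + 3.39/√26.04) = 0.6634/(0.6634 + 0.6643) = 0.500.

0.500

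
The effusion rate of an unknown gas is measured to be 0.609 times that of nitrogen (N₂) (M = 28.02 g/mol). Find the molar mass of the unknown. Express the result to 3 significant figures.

Since effusion rate ∝ 1/√M, rate_X/rate_N₂ = √(M_N₂/M_X).
0.609 = √(28.02/M_X)
M_X = 28.02 / 0.609² = 28.02 / 0.3709 = 75.5 g/mol

75.5 g/mol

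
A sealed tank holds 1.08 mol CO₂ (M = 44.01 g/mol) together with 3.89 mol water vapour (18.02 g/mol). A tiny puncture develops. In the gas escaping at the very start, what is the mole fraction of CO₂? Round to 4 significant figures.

Rate_i ∝ x_i/√M_i (Graham's law weighted by mole fraction), so the effusate composition follows n_i/√M_i.
Mole fraction of CO₂ in the effusate = (n_CO₂/√M_CO₂) / (n_CO₂/√M_CO₂ + n_H₂O/√M_H₂O)
= (1.08/√44.01) / (1.08/√44.01 + 3.89/√18.02) = 0.1628/(0.1628 + 0.9164) = 0.1509.

0.1509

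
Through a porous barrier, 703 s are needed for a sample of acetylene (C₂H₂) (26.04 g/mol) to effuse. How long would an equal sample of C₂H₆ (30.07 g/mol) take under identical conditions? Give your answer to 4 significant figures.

From Graham's law, t_C₂H₆/t_C₂H₂ = √(M_C₂H₆/M_C₂H₂) = √(30.07/26.04) = √1.155 = 1.075.
So the time for C₂H₆ is 703 × 1.075 = 755.4 s.

755.4 s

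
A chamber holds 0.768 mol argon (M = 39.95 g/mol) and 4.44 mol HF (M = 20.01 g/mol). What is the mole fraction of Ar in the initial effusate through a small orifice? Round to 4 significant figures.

0.1091

The effusion rate of species i is ∝ p_i/√M_i ∝ n_i/√M_i.
Mole fraction of Ar in the effusate = (n_Ar/√M_Ar) / (n_Ar/√M_Ar + n_HF/√M_HF)
= (0.768/√39.95) / (0.768/√39.95 + 4.44/√20.01) = 0.1215/(0.1215 + 0.9926) = 0.1091.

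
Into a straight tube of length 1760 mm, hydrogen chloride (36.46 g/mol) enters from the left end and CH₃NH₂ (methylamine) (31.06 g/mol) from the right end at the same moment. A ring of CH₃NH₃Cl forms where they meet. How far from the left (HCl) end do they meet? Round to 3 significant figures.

845 mm

The fronts meet when d_HCl + d_CH₃NH₂ = L with d_HCl/d_CH₃NH₂ = √(M_CH₃NH₂/M_HCl) (Graham's law). Here √(M_CH₃NH₂/M_HCl) = √(31.06/36.46) = 0.9230.
With d_HCl + d_CH₃NH₂ = 1760 mm, d_CH₃NH₂ = 1760/(1 + 0.9230) = 915.2 mm.
d_HCl = 1760 − 915.2 = 845 mm.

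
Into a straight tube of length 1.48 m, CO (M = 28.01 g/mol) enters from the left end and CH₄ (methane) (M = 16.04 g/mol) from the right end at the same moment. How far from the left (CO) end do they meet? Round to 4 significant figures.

0.6375 m

In equal time, each gas travels a distance ∝ its rate ∝ 1/√M, so d_CO/d_CH₄ = √(M_CH₄/M_CO) = √(16.04/28.01) = 0.7567.
With d_CO + d_CH₄ = 1.48 m, d_CH₄ = 1.48/(1 + 0.7567) = 0.8425 m.
d_CO = 1.48 − 0.8425 = 0.6375 m.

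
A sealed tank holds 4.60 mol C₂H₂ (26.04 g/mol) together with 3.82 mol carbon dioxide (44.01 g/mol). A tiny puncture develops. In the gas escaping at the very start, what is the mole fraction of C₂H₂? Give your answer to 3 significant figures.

0.610

Each component's effusion rate ∝ (its partial pressure)·(1/√M) ∝ n_i/√M_i.
Mole fraction of C₂H₂ in the effusate = (n_C₂H₂/√M_C₂H₂) / (n_C₂H₂/√M_C₂H₂ + n_CO₂/√M_CO₂)
= (4.60/√26.04) / (4.60/√26.04 + 3.82/√44.01) = 0.9014/(0.9014 + 0.5758) = 0.610.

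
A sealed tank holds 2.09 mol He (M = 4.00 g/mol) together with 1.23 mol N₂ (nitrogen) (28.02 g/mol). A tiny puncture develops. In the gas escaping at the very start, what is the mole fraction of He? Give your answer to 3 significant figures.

0.818

Rate_i ∝ x_i/√M_i (Graham's law weighted by mole fraction), so the effusate composition follows n_i/√M_i.
So x_He in the escaping gas = (n_He/√M_He) / Σ(n_i/√M_i)
= (2.09/√4.00) / (2.09/√4.00 + 1.23/√28.02) = 1.045/(1.045 + 0.2324) = 0.818.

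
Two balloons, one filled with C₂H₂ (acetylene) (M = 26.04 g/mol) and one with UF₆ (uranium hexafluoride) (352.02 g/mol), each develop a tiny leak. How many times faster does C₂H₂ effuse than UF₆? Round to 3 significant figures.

3.68

From Graham's law, rate_C₂H₂/rate_UF₆ = √(M_UF₆/M_C₂H₂) = √(352.02/26.04) = √13.52 = 3.68.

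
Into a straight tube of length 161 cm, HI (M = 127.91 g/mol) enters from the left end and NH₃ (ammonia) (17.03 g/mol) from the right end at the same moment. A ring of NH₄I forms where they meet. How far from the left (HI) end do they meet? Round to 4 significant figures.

43.04 cm

Distances travelled in equal time are proportional to diffusion rates, so d_HI/d_NH₃ = √(M_NH₃/M_HI) = √(17.03/127.91) = 0.3649.
With d_HI + d_NH₃ = 161 cm, d_NH₃ = 161/(1 + 0.3649) = 118.0 cm.
d_HI = 161 − 118.0 = 43.04 cm.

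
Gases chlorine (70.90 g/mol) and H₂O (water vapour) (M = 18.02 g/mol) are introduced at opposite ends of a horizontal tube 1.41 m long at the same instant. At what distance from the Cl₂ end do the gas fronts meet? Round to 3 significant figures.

In equal time, each gas travels a distance ∝ its rate ∝ 1/√M, so d_Cl₂/d_H₂O = √(M_H₂O/M_Cl₂) = √(18.02/70.90) = 0.5041.
With d_Cl₂ + d_H₂O = 1.41 m, d_H₂O = 1.41/(1 + 0.5041) = 0.9374 m.
d_Cl₂ = 1.41 − 0.9374 = 0.473 m.

0.473 m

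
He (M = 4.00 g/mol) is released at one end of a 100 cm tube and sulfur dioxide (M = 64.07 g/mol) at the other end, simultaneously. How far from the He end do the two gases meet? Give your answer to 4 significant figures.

80.01 cm

Distances travelled in equal time are proportional to diffusion rates, so d_He/d_SO₂ = √(M_SO₂/M_He) = √(64.07/4.00) = 4.002.
With d_He + d_SO₂ = 100 cm, d_SO₂ = 100/(1 + 4.002) = 19.99 cm.
d_He = 100 − 19.99 = 80.01 cm.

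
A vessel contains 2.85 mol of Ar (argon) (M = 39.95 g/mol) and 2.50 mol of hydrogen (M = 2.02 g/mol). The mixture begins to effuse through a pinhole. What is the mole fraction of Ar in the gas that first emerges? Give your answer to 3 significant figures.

The effusion rate of species i is ∝ p_i/√M_i ∝ n_i/√M_i.
Mole fraction of Ar in the effusate = (n_Ar/√M_Ar) / (n_Ar/√M_Ar + n_H₂/√M_H₂)
= (2.85/√39.95) / (2.85/√39.95 + 2.50/√2.02) = 0.4509/(0.4509 + 1.759) = 0.204.

0.204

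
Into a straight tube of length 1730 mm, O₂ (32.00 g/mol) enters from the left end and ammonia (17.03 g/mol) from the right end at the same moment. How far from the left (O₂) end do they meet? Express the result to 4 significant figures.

729.7 mm

Graham's law gives d_O₂/d_NH₃ = rate_O₂/rate_NH₃ = √(M_NH₃/M_O₂) = √(17.03/32.00) = 0.7295.
With d_O₂ + d_NH₃ = 1730 mm, d_NH₃ = 1730/(1 + 0.7295) = 1000 mm.
d_O₂ = 1730 − 1000 = 729.7 mm.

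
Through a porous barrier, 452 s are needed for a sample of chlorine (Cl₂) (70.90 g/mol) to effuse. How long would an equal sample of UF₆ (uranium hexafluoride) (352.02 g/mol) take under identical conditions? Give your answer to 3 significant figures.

1010 s

Since effusion rate ∝ 1/√M, t_UF₆/t_Cl₂ = √(M_UF₆/M_Cl₂) = √(352.02/70.90) = √4.965 = 2.228.
So the time for UF₆ is 452 × 2.228 = 1010 s.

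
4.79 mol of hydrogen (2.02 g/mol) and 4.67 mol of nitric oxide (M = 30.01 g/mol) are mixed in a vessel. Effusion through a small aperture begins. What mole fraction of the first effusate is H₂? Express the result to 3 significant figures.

Effusion rate of each component ∝ n_i/√M_i (partial pressure × 1/√M).
x_H₂(eff) = (n_H₂/√M_H₂) / (n_H₂/√M_H₂ + n_NO/√M_NO)
= (4.79/√2.02) / (4.79/√2.02 + 4.67/√30.01) = 3.370/(3.370 + 0.8525) = 0.798.

0.798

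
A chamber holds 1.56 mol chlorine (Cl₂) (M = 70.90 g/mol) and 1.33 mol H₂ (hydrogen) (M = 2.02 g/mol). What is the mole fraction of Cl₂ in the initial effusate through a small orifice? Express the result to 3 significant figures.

0.165

Rate_i ∝ x_i/√M_i (Graham's law weighted by mole fraction), so the effusate composition follows n_i/√M_i.
x_Cl₂(eff) = (n_Cl₂/√M_Cl₂) / (n_Cl₂/√M_Cl₂ + n_H₂/√M_H₂)
= (1.56/√70.90) / (1.56/√70.90 + 1.33/√2.02) = 0.1853/(0.1853 + 0.9358) = 0.165.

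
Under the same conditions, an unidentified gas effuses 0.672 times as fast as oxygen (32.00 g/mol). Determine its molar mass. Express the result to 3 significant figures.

By Graham's law, rate_X/rate_O₂ = √(M_O₂/M_X).
0.672 = √(32.00/M_X)
M_X = 32.00 / 0.672² = 32.00 / 0.4516 = 70.9 g/mol

70.9 g/mol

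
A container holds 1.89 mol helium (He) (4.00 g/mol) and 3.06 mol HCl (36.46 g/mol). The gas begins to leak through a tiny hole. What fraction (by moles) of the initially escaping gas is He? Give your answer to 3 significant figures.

The effusion rate of species i is ∝ p_i/√M_i ∝ n_i/√M_i.
Mole fraction of He in the effusate = (n_He/√M_He) / (n_He/√M_He + n_HCl/√M_HCl)
= (1.89/√4.00) / (1.89/√4.00 + 3.06/√36.46) = 0.9450/(0.9450 + 0.5068) = 0.651.

0.651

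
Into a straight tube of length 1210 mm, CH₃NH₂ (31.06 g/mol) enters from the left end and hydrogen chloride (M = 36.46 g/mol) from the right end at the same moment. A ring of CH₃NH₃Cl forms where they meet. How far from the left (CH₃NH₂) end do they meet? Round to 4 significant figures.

629.2 mm

Graham's law gives d_CH₃NH₂/d_HCl = rate_CH₃NH₂/rate_HCl = √(M_HCl/M_CH₃NH₂) = √(36.46/31.06) = 1.083.
With d_CH₃NH₂ + d_HCl = 1210 mm, d_HCl = 1210/(1 + 1.083) = 580.8 mm.
d_CH₃NH₂ = 1210 − 580.8 = 629.2 mm.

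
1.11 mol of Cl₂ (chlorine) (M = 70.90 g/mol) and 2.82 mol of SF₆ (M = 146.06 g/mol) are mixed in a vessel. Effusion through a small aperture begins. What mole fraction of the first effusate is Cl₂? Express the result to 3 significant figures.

Each component's effusion rate ∝ (its partial pressure)·(1/√M) ∝ n_i/√M_i.
So x_Cl₂ in the escaping gas = (n_Cl₂/√M_Cl₂) / Σ(n_i/√M_i)
= (1.11/√70.90) / (1.11/√70.90 + 2.82/√146.06) = 0.1318/(0.1318 + 0.2333) = 0.361.

0.361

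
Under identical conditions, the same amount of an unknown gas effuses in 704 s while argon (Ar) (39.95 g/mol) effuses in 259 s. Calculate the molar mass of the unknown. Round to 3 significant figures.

Graham's law gives t_X/t_Ar = √(M_X/M_Ar).
704/259 = 2.718 = √(M_X/39.95)
M_X = 39.95 × 2.718² = 39.95 × 7.388 = 295 g/mol

295 g/mol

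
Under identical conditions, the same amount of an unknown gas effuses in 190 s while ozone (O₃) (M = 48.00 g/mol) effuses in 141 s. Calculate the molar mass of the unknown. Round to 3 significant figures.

87.2 g/mol

Graham's law gives t_X/t_O₃ = √(M_X/M_O₃).
190/141 = 1.348 = √(M_X/48.00)
M_X = 48.00 × 1.348² = 48.00 × 1.816 = 87.2 g/mol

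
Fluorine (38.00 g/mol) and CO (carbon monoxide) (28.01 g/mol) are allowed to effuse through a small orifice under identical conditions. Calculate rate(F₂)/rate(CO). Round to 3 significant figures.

0.859

From Graham's law, rate_F₂/rate_CO = √(M_CO/M_F₂) = √(28.01/38.00) = √0.7371 = 0.859.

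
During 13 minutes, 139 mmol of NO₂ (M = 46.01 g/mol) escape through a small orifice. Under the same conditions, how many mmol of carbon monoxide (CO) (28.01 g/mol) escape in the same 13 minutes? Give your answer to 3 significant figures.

178 mmol

Graham's law gives rate_CO/rate_NO₂ = √(M_NO₂/M_CO) = √(46.01/28.01) = √1.643 = 1.282.
So the amount for CO is 139 × 1.282 = 178 mmol.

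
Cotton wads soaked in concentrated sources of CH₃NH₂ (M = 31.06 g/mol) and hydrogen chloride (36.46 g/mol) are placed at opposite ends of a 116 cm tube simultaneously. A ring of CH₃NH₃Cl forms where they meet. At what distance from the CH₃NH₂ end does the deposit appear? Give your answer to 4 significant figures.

In equal time, each gas travels a distance ∝ its rate ∝ 1/√M, so d_CH₃NH₂/d_HCl = √(M_HCl/M_CH₃NH₂) = √(36.46/31.06) = 1.083.
With d_CH₃NH₂ + d_HCl = 116 cm, d_HCl = 116/(1 + 1.083) = 55.68 cm.
d_CH₃NH₂ = 116 − 55.68 = 60.32 cm.

60.32 cm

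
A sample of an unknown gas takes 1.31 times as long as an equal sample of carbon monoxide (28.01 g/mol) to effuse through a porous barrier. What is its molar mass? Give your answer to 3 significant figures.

Since effusion rate ∝ 1/√M, t_X/t_CO = √(M_X/M_CO).
1.31 = √(M_X/28.01)
M_X = 28.01 × 1.31² = 28.01 × 1.716 = 48.1 g/mol

48.1 g/mol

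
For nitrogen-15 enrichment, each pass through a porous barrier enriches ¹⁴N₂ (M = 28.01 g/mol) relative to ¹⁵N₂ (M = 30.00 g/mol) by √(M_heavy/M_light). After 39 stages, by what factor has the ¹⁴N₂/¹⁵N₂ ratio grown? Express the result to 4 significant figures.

3.813

Each stage multiplies the ratio by α = √(30.00/28.01), so after 39 stages the overall factor is α^39 = (30.00/28.01)^(39/2).
= 1.07105^(39/2) = 3.813.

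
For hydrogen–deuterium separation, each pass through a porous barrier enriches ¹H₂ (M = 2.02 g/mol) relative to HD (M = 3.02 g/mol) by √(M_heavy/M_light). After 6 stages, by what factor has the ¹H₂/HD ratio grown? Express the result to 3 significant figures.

After 6 stages the ratio has grown by (√(3.02/2.02))^6 = (3.02/2.02)^(6/2).
= 1.49505^3 = 3.34.

3.34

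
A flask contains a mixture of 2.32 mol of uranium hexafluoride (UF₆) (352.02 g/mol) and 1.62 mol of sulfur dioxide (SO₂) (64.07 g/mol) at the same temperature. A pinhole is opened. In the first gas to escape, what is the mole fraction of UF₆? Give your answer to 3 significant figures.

0.379

Effusion rate of each component ∝ n_i/√M_i (partial pressure × 1/√M).
x_UF₆(eff) = (n_UF₆/√M_UF₆) / (n_UF₆/√M_UF₆ + n_SO₂/√M_SO₂)
= (2.32/√352.02) / (2.32/√352.02 + 1.62/√64.07) = 0.1237/(0.1237 + 0.2024) = 0.379.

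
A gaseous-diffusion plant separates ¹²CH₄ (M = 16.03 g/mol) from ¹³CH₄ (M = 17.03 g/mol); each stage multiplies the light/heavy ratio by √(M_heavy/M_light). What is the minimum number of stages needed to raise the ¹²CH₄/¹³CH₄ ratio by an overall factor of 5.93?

Single-stage factor α = √(17.03/16.03), so ln α = ½ ln(1.06238) = 0.03026.
Need α^N ≥ 5.93 ⇒ N ≥ ln(5.93) / ln α = 1.780 / 0.03026 = 58.83.
Rounding up, N = 59 stages.

59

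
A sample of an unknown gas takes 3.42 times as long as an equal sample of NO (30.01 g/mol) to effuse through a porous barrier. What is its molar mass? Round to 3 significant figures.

351 g/mol

Graham's law gives t_X/t_NO = √(M_X/M_NO).
3.42 = √(M_X/30.01)
M_X = 30.01 × 3.42² = 30.01 × 11.70 = 351 g/mol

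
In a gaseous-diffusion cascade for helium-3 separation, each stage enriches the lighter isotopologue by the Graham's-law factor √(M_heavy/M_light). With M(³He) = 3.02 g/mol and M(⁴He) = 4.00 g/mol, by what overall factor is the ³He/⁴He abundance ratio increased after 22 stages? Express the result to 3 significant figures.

The single-stage factor is √(M_heavy/M_light), so 22 stages give [√(4.00/3.02)]^22 = (4.00/3.02)^(22/2).
= 1.32450^11 = 22.0.

22.0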